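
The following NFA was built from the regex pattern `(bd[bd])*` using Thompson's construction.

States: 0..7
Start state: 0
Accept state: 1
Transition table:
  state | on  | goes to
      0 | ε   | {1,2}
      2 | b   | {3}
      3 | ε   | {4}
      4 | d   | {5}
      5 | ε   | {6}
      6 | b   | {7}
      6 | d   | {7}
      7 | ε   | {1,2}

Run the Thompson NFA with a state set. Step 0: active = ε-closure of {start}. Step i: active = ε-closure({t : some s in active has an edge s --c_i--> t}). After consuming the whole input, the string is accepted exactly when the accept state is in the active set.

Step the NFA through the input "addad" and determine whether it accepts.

Answer: REJECT

Trace:
S₀ = ε-closure({0}) = {0,1,2}
'a' @ 1: {}  — state set empty
rest 'ddad' ignored (set empty)
final: {}; accept 1 not in set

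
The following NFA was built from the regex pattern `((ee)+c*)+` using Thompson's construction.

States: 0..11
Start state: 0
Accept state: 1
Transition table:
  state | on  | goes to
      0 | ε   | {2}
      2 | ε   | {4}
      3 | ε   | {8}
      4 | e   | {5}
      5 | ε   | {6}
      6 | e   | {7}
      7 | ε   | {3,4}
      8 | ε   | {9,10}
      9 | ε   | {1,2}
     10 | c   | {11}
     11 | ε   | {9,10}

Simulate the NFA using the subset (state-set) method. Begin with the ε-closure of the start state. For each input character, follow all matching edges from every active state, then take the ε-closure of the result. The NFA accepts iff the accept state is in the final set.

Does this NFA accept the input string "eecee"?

Answer: ACCEPT

Derivation:
start: ε-closure({0}) = {0,2,4}
'e' @ 1: {5,6}
'e' @ 2: {1,2,3,4,7,8,9,10}  (accept∈set)
'c' @ 3: {1,2,4,9,10,11}  (accept∈set)
'e' @ 4: {5,6}
'e' @ 5: {1,2,3,4,7,8,9,10}  (accept∈set)
end set {1,2,3,4,7,8,9,10} — state 1 in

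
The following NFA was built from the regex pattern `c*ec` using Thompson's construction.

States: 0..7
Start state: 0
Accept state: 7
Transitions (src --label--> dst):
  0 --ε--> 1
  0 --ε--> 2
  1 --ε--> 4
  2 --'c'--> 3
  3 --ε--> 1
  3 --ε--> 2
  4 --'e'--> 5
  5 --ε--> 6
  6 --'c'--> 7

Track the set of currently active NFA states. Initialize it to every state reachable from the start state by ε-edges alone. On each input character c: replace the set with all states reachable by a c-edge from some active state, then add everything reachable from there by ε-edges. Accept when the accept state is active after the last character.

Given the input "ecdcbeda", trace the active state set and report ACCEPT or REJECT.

start: ε-closure({0}) = {0,1,2,4}
'e' @ 1: {5,6}
'c' @ 2: {7}  ✓accept
'd' @ 3: {}  — dead — no transitions
rest 'cbeda' ignored (set empty)
end set {} — state 7 not in

Answer: REJECT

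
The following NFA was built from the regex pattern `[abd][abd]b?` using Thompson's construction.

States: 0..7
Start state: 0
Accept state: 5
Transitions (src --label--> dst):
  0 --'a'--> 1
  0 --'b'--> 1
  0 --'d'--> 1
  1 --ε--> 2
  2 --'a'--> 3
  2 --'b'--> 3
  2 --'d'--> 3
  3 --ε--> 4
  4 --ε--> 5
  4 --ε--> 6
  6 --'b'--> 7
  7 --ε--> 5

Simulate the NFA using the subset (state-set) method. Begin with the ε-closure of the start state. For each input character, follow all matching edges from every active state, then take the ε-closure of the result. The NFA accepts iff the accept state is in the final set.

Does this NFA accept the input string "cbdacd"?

Answer: REJECT

Steps:
start: ε-closure({0}) = {0}
'c' @ 1: {}  — state set empty
rest 'bdacd' ignored (set empty)
after full input: {}  (accept=5 not in)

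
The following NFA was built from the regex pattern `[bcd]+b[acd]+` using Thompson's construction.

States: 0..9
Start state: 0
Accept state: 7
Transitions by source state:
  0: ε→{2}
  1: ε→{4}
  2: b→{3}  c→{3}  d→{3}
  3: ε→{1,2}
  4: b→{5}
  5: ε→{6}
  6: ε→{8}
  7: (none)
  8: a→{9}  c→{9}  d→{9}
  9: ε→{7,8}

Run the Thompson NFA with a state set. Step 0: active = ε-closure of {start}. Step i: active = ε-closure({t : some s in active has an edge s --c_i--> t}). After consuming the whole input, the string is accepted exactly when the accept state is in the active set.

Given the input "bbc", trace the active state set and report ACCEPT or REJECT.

S₀ = ε-closure({0}) = {0,2}
'b' @ 1: {1,2,3,4}
'b' @ 2: {1,2,3,4,5,6,8}
'c' @ 3: {1,2,3,4,7,8,9}  ✓accept
final: {1,2,3,4,7,8,9}; accept 7 in set

Answer: ACCEPT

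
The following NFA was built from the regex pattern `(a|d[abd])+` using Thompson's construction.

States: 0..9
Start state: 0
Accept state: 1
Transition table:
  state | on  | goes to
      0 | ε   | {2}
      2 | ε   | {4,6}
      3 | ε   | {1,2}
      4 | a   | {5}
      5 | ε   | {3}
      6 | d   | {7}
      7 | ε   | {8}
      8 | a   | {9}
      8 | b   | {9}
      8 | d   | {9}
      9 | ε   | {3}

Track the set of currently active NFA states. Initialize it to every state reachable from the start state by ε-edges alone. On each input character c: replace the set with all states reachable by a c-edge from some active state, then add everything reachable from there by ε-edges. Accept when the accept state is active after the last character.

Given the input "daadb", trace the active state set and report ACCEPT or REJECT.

start: ε-closure({0}) = {0,2,4,6}
'd' @ 1: {7,8}
'a' @ 2: {1,2,3,4,6,9}  ✓accept
'a' @ 3: {1,2,3,4,5,6}  ✓accept
'd' @ 4: {7,8}
'b' @ 5: {1,2,3,4,6,9}  ✓accept
after full input: {1,2,3,4,6,9}  (accept=1 in)

Answer: ACCEPT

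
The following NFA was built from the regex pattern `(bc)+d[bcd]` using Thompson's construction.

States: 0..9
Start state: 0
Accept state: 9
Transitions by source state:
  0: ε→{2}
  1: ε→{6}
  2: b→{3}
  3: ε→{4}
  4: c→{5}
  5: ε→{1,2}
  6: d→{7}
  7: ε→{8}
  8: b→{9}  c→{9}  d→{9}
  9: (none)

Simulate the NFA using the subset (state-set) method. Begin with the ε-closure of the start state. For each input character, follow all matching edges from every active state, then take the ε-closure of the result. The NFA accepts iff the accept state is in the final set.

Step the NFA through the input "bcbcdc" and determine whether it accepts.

initial (ε-close {0}): {0,2}
'b' @ 1: {3,4}
'c' @ 2: {1,2,5,6}
'b' @ 3: {3,4}
'c' @ 4: {1,2,5,6}
'd' @ 5: {7,8}
'c' @ 6: {9}  (accept∈set)
after full input: {9}  (accept=9 in)

Answer: ACCEPT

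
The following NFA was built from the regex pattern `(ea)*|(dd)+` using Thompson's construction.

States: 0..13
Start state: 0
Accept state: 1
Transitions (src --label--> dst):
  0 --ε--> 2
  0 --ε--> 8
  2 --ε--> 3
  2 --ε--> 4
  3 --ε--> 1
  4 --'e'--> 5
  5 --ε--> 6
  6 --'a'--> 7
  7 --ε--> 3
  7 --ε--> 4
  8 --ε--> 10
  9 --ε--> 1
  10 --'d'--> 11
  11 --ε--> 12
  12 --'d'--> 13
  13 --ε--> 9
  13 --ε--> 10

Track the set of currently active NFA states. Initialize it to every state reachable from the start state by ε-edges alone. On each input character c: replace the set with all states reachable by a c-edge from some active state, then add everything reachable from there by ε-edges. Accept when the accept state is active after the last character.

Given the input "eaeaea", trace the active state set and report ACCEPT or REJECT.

Answer: ACCEPT

Derivation:
initial (ε-close {0}): {0,1,2,3,4,8,10}
'e' @ 1: {5,6}
'a' @ 2: {1,3,4,7}  [accepting]
'e' @ 3: {5,6}
'a' @ 4: {1,3,4,7}  [accepting]
'e' @ 5: {5,6}
'a' @ 6: {1,3,4,7}  [accepting]
end set {1,3,4,7} — state 1 in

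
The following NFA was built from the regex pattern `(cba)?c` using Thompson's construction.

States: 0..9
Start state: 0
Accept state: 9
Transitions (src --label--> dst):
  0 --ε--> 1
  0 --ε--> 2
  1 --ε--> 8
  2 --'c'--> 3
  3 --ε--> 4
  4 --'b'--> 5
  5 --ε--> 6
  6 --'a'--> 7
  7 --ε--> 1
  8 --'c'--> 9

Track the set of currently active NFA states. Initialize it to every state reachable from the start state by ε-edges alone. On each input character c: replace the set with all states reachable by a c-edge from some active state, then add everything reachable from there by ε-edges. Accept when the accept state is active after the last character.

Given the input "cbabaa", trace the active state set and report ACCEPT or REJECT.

start: ε-closure({0}) = {0,1,2,8}
'c' @ 1: {3,4,9}  ✓accept
'b' @ 2: {5,6}
'a' @ 3: {1,7,8}
'b' @ 4: {}  — no active states
rest 'aa' ignored (set empty)
final: {}; accept 9 not in set

Answer: REJECT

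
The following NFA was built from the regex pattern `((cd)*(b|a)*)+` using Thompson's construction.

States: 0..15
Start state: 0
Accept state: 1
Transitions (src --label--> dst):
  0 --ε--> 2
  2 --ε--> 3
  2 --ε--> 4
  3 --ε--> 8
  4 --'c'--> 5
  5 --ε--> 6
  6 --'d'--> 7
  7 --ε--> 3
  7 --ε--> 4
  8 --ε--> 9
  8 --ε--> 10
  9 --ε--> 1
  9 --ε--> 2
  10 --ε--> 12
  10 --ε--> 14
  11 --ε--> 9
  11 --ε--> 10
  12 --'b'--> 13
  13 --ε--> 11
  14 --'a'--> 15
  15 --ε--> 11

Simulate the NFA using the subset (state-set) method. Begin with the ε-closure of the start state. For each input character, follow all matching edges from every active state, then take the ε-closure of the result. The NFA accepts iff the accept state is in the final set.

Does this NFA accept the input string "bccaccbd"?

Answer: REJECT

Derivation:
initial (ε-close {0}): {0,1,2,3,4,8,9,10,12,14}
'b' @ 1: {1,2,3,4,8,9,10,11,12,13,14}  (accept∈set)
'c' @ 2: {5,6}
'c' @ 3: {}  — dead — no transitions
rest 'accbd' ignored (set empty)
after full input: {}  (accept=1 not in)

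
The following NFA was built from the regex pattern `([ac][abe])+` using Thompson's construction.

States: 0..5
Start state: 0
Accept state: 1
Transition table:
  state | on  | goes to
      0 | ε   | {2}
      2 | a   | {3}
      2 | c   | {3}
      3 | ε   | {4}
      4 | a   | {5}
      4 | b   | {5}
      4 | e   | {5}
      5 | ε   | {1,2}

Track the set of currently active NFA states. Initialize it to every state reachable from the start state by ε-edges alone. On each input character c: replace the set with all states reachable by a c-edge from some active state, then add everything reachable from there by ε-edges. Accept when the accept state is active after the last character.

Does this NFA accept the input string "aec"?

S₀ = ε-closure({0}) = {0,2}
'a' @ 1: {3,4}
'e' @ 2: {1,2,5}  ✓accept
'c' @ 3: {3,4}
after full input: {3,4}  (accept=1 not in)

Answer: REJECT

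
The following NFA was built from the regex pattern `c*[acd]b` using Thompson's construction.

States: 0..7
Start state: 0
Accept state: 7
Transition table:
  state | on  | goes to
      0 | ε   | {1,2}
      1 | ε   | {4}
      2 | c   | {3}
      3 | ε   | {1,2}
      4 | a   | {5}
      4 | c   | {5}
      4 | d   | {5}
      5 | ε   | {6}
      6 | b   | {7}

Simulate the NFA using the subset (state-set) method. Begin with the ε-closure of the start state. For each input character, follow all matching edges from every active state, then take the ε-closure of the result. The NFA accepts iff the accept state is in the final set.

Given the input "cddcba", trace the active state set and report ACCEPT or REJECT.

S₀ = ε-closure({0}) = {0,1,2,4}
'c' @ 1: {1,2,3,4,5,6}
'd' @ 2: {5,6}
'd' @ 3: {}  — no active states
rest 'cba' ignored (set empty)
final: {}; accept 7 not in set

Answer: REJECT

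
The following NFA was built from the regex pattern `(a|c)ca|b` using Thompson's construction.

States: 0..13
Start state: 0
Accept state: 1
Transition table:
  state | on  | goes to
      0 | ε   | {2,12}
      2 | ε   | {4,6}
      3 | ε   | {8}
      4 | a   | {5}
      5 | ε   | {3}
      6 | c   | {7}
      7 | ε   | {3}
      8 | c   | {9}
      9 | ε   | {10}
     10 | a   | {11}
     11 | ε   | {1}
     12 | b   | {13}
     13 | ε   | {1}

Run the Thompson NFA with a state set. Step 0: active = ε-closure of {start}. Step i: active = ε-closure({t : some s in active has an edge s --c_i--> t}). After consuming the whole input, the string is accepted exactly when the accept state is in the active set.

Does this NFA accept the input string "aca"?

Answer: ACCEPT

Derivation:
initial (ε-close {0}): {0,2,4,6,12}
'a' @ 1: {3,5,8}
'c' @ 2: {9,10}
'a' @ 3: {1,11}  [accepting]
final: {1,11}; accept 1 in set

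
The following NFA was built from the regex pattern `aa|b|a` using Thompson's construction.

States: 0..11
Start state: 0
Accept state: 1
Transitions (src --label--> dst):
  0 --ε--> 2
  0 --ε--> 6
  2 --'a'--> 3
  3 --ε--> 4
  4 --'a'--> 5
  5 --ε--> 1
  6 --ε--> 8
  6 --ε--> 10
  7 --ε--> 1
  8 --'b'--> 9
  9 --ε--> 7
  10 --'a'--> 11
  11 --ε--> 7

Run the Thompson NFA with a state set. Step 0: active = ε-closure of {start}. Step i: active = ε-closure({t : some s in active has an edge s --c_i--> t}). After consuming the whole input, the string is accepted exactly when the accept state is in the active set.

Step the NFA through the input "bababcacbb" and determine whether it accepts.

Answer: REJECT

Steps:
S₀ = ε-closure({0}) = {0,2,6,8,10}
'b' @ 1: {1,7,9}  [accepting]
'a' @ 2: {}  — dead — no transitions
rest 'babcacbb' ignored (set empty)
after full input: {}  (accept=1 not in)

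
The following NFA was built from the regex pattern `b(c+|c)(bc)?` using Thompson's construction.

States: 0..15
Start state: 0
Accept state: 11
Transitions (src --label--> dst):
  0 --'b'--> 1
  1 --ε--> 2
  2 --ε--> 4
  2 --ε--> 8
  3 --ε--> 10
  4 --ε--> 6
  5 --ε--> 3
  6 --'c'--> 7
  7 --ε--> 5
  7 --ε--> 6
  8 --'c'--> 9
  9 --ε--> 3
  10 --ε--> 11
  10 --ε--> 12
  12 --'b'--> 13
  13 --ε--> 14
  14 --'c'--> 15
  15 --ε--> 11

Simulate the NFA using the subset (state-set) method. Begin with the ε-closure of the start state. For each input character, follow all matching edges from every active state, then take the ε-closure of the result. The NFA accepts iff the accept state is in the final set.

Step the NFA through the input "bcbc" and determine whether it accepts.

Answer: ACCEPT

Derivation:
initial (ε-close {0}): {0}
'b' @ 1: {1,2,4,6,8}
'c' @ 2: {3,5,6,7,9,10,11,12}  (accept∈set)
'b' @ 3: {13,14}
'c' @ 4: {11,15}  (accept∈set)
final: {11,15}; accept 11 in set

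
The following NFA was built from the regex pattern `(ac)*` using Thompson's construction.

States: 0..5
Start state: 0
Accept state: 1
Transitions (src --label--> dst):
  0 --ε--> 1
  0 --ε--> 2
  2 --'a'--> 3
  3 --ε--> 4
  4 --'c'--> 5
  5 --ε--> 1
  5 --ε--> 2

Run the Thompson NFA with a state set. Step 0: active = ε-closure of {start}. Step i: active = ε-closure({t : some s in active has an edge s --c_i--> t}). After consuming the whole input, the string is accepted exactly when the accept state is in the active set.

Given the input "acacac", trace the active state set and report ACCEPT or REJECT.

S₀ = ε-closure({0}) = {0,1,2}
'a' @ 1: {3,4}
'c' @ 2: {1,2,5}  (accept∈set)
'a' @ 3: {3,4}
'c' @ 4: {1,2,5}  (accept∈set)
'a' @ 5: {3,4}
'c' @ 6: {1,2,5}  (accept∈set)
after full input: {1,2,5}  (accept=1 in)

Answer: ACCEPT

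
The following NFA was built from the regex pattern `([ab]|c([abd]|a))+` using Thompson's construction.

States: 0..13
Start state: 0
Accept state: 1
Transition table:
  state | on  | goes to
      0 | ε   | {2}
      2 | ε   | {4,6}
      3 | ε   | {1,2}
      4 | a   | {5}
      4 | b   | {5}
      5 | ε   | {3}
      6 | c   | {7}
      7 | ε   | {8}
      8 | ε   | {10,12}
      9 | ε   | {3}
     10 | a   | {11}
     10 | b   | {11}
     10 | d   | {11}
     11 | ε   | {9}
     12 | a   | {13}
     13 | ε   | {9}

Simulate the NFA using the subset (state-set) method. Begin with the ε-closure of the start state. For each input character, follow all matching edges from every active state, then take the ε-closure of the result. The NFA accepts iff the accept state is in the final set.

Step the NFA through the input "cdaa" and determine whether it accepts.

start: ε-closure({0}) = {0,2,4,6}
'c' @ 1: {7,8,10,12}
'd' @ 2: {1,2,3,4,6,9,11}  (accept∈set)
'a' @ 3: {1,2,3,4,5,6}  (accept∈set)
'a' @ 4: {1,2,3,4,5,6}  (accept∈set)
end set {1,2,3,4,5,6} — state 1 in

Answer: ACCEPT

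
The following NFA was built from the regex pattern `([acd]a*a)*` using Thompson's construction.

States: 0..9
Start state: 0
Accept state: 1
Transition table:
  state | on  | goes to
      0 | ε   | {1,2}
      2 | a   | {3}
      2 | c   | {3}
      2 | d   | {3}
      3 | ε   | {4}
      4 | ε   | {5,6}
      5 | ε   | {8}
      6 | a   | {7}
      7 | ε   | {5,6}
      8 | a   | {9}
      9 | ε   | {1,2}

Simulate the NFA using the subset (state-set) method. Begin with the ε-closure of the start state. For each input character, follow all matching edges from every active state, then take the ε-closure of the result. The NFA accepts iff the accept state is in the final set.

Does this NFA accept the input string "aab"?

Answer: REJECT

Trace:
S₀ = ε-closure({0}) = {0,1,2}
'a' @ 1: {3,4,5,6,8}
'a' @ 2: {1,2,5,6,7,8,9}  [accepting]
'b' @ 3: {}  — state set empty
after full input: {}  (accept=1 not in)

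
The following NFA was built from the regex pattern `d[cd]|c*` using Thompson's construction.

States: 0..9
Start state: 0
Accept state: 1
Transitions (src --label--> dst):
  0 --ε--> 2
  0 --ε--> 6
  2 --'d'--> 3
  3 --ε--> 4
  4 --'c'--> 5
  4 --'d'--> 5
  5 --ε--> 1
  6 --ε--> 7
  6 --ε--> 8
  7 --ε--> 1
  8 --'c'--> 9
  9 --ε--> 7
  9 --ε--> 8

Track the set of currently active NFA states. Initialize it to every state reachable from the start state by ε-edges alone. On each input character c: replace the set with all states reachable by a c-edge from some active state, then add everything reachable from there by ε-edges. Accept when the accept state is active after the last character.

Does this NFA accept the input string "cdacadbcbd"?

Answer: REJECT

Trace:
initial (ε-close {0}): {0,1,2,6,7,8}
'c' @ 1: {1,7,8,9}  [accepting]
'd' @ 2: {}  — no active states
rest 'acadbcbd' ignored (set empty)
final: {}; accept 1 not in set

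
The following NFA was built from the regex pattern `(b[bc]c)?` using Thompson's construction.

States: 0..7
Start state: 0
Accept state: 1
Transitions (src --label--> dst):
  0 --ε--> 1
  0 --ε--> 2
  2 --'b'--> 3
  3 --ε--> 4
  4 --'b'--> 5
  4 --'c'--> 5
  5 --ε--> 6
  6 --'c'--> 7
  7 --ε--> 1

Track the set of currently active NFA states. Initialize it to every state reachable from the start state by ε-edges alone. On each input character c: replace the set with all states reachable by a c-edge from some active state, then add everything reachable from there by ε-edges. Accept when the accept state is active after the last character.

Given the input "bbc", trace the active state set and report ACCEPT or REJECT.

Answer: ACCEPT

Trace:
initial (ε-close {0}): {0,1,2}
'b' @ 1: {3,4}
'b' @ 2: {5,6}
'c' @ 3: {1,7}  (accept∈set)
end set {1,7} — state 1 in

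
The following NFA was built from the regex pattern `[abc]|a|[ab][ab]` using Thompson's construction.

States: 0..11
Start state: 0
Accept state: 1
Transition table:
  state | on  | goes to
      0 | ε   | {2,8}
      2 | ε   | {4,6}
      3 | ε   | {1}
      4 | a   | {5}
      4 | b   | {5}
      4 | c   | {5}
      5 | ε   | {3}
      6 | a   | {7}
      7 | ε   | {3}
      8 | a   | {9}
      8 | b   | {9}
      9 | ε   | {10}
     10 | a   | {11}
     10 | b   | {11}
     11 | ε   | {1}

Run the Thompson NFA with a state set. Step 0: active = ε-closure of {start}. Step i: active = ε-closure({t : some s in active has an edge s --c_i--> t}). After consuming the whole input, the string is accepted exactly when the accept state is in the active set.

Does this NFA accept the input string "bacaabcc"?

Answer: REJECT

Derivation:
initial (ε-close {0}): {0,2,4,6,8}
'b' @ 1: {1,3,5,9,10}  [accepting]
'a' @ 2: {1,11}  [accepting]
'c' @ 3: {}  — dead — no transitions
rest 'aabcc' ignored (set empty)
final: {}; accept 1 not in set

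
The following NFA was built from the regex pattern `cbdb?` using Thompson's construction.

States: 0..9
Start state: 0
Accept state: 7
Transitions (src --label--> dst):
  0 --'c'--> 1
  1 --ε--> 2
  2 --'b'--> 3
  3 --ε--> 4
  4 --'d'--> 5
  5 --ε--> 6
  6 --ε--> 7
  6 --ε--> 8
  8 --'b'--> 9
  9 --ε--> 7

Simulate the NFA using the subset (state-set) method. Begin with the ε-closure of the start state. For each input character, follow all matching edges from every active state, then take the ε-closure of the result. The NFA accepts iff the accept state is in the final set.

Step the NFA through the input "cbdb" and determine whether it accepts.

Answer: ACCEPT

Trace:
initial (ε-close {0}): {0}
'c' @ 1: {1,2}
'b' @ 2: {3,4}
'd' @ 3: {5,6,7,8}  (accept∈set)
'b' @ 4: {7,9}  (accept∈set)
final: {7,9}; accept 7 in set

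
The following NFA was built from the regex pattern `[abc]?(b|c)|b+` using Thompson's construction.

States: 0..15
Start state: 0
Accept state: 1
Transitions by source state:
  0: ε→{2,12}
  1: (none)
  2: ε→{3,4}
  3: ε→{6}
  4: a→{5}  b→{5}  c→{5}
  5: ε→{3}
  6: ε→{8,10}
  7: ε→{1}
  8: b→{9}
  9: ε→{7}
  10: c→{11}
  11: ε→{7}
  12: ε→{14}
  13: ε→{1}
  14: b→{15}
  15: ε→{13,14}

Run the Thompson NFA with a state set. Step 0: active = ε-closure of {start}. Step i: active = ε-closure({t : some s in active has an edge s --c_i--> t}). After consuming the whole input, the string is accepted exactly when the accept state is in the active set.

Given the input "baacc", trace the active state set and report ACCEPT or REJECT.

start: ε-closure({0}) = {0,2,3,4,6,8,10,12,14}
'b' @ 1: {1,3,5,6,7,8,9,10,13,14,15}  ✓accept
'a' @ 2: {}  — dead — no transitions
rest 'acc' ignored (set empty)
after full input: {}  (accept=1 not in)

Answer: REJECT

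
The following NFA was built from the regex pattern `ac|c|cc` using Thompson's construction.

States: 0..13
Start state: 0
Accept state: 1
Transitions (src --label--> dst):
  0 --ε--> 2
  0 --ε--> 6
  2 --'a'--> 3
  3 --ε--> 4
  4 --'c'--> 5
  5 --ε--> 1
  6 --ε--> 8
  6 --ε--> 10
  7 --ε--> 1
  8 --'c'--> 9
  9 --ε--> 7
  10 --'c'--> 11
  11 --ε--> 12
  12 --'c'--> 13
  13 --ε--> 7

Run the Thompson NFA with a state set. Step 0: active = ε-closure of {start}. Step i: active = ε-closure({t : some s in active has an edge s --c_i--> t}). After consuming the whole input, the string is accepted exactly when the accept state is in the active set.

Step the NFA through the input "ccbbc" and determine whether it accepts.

start: ε-closure({0}) = {0,2,6,8,10}
'c' @ 1: {1,7,9,11,12}  [accepting]
'c' @ 2: {1,7,13}  [accepting]
'b' @ 3: {}  — state set empty
rest 'bc' ignored (set empty)
final: {}; accept 1 not in set

Answer: REJECT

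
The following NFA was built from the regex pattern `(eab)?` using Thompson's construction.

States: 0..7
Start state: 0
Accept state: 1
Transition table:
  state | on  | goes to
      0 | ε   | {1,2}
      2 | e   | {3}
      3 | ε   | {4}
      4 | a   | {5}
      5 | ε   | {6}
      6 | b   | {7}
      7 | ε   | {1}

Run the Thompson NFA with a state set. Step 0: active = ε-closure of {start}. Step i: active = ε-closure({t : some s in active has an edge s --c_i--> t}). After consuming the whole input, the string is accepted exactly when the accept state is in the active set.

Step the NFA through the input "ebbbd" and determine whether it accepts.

Answer: REJECT

Steps:
start: ε-closure({0}) = {0,1,2}
'e' @ 1: {3,4}
'b' @ 2: {}  — no active states
rest 'bbd' ignored (set empty)
end set {} — state 1 not in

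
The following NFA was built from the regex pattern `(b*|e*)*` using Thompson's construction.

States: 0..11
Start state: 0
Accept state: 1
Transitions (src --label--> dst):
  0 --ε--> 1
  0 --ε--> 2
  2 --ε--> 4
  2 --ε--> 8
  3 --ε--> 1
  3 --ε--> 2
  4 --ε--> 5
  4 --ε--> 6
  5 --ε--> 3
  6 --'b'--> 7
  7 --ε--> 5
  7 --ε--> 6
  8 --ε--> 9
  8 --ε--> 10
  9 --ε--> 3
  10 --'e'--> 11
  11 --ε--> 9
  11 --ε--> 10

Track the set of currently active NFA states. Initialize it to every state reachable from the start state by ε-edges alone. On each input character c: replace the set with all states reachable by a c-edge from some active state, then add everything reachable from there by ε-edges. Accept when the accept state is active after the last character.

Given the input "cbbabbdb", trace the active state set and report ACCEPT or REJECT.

Answer: REJECT

Trace:
initial (ε-close {0}): {0,1,2,3,4,5,6,8,9,10}
'c' @ 1: {}  — dead — no transitions
rest 'bbabbdb' ignored (set empty)
end set {} — state 1 not in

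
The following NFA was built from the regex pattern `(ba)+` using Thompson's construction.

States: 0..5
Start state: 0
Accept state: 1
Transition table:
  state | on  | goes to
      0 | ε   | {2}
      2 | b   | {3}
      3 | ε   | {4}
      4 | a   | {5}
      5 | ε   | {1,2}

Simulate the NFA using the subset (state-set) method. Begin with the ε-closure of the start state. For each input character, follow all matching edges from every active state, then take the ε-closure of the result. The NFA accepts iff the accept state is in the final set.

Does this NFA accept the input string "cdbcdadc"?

Answer: REJECT

Trace:
start: ε-closure({0}) = {0,2}
'c' @ 1: {}  — dead — no transitions
rest 'dbcdadc' ignored (set empty)
final: {}; accept 1 not in set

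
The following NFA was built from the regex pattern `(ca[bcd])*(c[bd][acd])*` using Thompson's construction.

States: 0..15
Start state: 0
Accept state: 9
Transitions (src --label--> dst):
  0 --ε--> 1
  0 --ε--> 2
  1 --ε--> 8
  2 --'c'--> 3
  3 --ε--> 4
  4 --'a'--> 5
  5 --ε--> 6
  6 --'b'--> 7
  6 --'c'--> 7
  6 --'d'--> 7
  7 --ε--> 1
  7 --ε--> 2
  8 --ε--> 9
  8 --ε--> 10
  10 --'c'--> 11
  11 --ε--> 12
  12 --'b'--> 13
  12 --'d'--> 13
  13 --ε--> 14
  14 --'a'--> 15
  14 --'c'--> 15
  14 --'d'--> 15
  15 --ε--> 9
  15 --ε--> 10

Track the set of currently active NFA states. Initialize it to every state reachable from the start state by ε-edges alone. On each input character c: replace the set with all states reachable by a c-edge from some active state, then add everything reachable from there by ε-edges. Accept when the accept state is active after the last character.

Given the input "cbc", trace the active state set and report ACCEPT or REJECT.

Answer: ACCEPT

Trace:
start: ε-closure({0}) = {0,1,2,8,9,10}
'c' @ 1: {3,4,11,12}
'b' @ 2: {13,14}
'c' @ 3: {9,10,15}  [accepting]
final: {9,10,15}; accept 9 in set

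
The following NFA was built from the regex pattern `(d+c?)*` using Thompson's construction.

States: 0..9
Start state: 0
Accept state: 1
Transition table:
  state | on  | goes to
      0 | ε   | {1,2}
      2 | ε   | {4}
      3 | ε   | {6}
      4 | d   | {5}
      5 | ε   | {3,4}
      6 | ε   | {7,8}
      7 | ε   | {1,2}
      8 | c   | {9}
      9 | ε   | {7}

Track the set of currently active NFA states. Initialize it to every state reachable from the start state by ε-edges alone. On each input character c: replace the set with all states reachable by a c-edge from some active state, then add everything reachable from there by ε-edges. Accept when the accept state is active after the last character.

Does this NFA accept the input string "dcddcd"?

Answer: ACCEPT

Derivation:
start: ε-closure({0}) = {0,1,2,4}
'd' @ 1: {1,2,3,4,5,6,7,8}  [accepting]
'c' @ 2: {1,2,4,7,9}  [accepting]
'd' @ 3: {1,2,3,4,5,6,7,8}  [accepting]
'd' @ 4: {1,2,3,4,5,6,7,8}  [accepting]
'c' @ 5: {1,2,4,7,9}  [accepting]
'd' @ 6: {1,2,3,4,5,6,7,8}  [accepting]
after full input: {1,2,3,4,5,6,7,8}  (accept=1 in)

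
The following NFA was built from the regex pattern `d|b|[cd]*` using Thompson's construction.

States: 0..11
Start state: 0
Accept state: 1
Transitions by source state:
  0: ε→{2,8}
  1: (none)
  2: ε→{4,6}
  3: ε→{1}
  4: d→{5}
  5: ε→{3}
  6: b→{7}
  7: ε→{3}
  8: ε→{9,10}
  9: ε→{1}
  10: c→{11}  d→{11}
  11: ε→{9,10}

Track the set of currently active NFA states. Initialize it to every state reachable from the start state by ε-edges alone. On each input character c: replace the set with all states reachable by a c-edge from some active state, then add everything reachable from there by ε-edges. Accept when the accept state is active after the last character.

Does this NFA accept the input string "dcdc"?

initial (ε-close {0}): {0,1,2,4,6,8,9,10}
'd' @ 1: {1,3,5,9,10,11}  ✓accept
'c' @ 2: {1,9,10,11}  ✓accept
'd' @ 3: {1,9,10,11}  ✓accept
'c' @ 4: {1,9,10,11}  ✓accept
end set {1,9,10,11} — state 1 in

Answer: ACCEPT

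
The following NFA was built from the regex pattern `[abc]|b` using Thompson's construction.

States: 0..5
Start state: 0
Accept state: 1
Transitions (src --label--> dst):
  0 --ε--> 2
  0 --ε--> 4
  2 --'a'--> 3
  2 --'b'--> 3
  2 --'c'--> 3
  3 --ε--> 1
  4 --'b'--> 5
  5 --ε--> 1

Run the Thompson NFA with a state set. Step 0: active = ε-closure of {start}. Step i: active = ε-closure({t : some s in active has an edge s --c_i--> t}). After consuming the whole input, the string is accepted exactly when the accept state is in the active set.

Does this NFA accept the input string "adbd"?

S₀ = ε-closure({0}) = {0,2,4}
'a' @ 1: {1,3}  ✓accept
'd' @ 2: {}  — no active states
rest 'bd' ignored (set empty)
after full input: {}  (accept=1 not in)

Answer: REJECT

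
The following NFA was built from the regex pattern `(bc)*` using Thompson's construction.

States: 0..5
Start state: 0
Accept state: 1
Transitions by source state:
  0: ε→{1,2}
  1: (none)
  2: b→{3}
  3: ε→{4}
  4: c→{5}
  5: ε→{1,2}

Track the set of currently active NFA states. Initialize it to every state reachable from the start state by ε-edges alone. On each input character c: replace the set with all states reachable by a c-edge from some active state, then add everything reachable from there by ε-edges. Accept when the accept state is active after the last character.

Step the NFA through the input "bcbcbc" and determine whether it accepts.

Answer: ACCEPT

Derivation:
start: ε-closure({0}) = {0,1,2}
'b' @ 1: {3,4}
'c' @ 2: {1,2,5}  [accepting]
'b' @ 3: {3,4}
'c' @ 4: {1,2,5}  [accepting]
'b' @ 5: {3,4}
'c' @ 6: {1,2,5}  [accepting]
end set {1,2,5} — state 1 in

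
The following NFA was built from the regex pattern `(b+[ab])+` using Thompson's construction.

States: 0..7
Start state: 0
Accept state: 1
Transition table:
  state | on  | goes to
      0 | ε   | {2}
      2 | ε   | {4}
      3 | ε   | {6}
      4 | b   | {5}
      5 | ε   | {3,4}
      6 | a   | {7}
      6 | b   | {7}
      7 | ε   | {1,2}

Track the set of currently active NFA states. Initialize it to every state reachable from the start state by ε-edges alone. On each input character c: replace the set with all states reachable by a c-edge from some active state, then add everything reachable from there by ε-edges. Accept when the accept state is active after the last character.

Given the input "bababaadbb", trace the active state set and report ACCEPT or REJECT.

Answer: REJECT

Trace:
start: ε-closure({0}) = {0,2,4}
'b' @ 1: {3,4,5,6}
'a' @ 2: {1,2,4,7}  ✓accept
'b' @ 3: {3,4,5,6}
'a' @ 4: {1,2,4,7}  ✓accept
'b' @ 5: {3,4,5,6}
'a' @ 6: {1,2,4,7}  ✓accept
'a' @ 7: {}  — state set empty
rest 'dbb' ignored (set empty)
final: {}; accept 1 not in set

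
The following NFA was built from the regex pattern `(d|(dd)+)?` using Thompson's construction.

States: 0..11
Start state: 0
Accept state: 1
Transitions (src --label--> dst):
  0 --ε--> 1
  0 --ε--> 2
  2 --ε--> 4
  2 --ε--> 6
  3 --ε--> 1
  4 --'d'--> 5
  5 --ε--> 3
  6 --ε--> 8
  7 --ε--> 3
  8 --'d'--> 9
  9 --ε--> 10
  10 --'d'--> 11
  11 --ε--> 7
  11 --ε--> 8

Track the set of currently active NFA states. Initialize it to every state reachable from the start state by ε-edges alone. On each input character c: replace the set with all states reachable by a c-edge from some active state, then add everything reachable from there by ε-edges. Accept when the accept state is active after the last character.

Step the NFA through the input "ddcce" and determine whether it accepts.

start: ε-closure({0}) = {0,1,2,4,6,8}
'd' @ 1: {1,3,5,9,10}  [accepting]
'd' @ 2: {1,3,7,8,11}  [accepting]
'c' @ 3: {}  — state set empty
rest 'ce' ignored (set empty)
after full input: {}  (accept=1 not in)

Answer: REJECT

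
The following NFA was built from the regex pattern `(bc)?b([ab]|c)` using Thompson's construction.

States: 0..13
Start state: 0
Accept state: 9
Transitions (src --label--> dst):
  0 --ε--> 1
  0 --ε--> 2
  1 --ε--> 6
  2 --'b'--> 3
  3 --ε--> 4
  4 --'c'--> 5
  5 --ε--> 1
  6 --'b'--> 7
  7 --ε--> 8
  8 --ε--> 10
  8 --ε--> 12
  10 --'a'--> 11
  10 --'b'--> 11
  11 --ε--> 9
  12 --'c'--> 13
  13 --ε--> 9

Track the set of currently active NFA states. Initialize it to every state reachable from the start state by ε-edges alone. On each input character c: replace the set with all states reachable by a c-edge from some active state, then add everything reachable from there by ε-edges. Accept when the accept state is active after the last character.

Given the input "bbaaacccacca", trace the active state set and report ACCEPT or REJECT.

Answer: REJECT

Steps:
start: ε-closure({0}) = {0,1,2,6}
'b' @ 1: {3,4,7,8,10,12}
'b' @ 2: {9,11}  (accept∈set)
'a' @ 3: {}  — no active states
rest 'aacccacca' ignored (set empty)
final: {}; accept 9 not in set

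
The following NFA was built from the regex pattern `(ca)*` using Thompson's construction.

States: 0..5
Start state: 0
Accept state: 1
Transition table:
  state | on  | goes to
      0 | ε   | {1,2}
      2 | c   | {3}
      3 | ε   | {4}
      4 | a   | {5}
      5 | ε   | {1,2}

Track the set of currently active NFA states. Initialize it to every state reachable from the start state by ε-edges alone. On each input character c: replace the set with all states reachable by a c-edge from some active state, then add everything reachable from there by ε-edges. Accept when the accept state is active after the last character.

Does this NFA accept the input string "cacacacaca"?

Answer: ACCEPT

Trace:
initial (ε-close {0}): {0,1,2}
'c' @ 1: {3,4}
'a' @ 2: {1,2,5}  ✓accept
'c' @ 3: {3,4}
'a' @ 4: {1,2,5}  ✓accept
'c' @ 5: {3,4}
'a' @ 6: {1,2,5}  ✓accept
'c' @ 7: {3,4}
'a' @ 8: {1,2,5}  ✓accept
'c' @ 9: {3,4}
'a' @ 10: {1,2,5}  ✓accept
after full input: {1,2,5}  (accept=1 in)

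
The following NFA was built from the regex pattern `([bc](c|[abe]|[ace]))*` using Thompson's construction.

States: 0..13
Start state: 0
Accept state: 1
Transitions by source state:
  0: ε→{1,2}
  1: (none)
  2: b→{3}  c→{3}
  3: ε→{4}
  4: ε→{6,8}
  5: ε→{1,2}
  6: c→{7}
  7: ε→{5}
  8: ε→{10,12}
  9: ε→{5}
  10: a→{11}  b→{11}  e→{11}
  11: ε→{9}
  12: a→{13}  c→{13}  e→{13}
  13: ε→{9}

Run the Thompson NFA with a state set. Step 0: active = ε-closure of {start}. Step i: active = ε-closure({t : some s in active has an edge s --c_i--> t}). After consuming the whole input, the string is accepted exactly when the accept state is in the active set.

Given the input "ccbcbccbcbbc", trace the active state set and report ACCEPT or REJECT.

initial (ε-close {0}): {0,1,2}
'c' @ 1: {3,4,6,8,10,12}
'c' @ 2: {1,2,5,7,9,13}  (accept∈set)
'b' @ 3: {3,4,6,8,10,12}
'c' @ 4: {1,2,5,7,9,13}  (accept∈set)
'b' @ 5: {3,4,6,8,10,12}
'c' @ 6: {1,2,5,7,9,13}  (accept∈set)
'c' @ 7: {3,4,6,8,10,12}
'b' @ 8: {1,2,5,9,11}  (accept∈set)
'c' @ 9: {3,4,6,8,10,12}
'b' @ 10: {1,2,5,9,11}  (accept∈set)
'b' @ 11: {3,4,6,8,10,12}
'c' @ 12: {1,2,5,7,9,13}  (accept∈set)
end set {1,2,5,7,9,13} — state 1 in

Answer: ACCEPT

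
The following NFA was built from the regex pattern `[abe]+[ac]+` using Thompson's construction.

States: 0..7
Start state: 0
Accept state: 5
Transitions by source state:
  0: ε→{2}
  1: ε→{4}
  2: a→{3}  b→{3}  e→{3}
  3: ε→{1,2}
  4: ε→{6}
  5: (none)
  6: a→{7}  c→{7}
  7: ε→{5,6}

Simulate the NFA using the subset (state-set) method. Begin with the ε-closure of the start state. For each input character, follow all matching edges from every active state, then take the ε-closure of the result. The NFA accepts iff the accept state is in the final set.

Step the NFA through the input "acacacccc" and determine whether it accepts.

initial (ε-close {0}): {0,2}
'a' @ 1: {1,2,3,4,6}
'c' @ 2: {5,6,7}  (accept∈set)
'a' @ 3: {5,6,7}  (accept∈set)
'c' @ 4: {5,6,7}  (accept∈set)
'a' @ 5: {5,6,7}  (accept∈set)
'c' @ 6: {5,6,7}  (accept∈set)
'c' @ 7: {5,6,7}  (accept∈set)
'c' @ 8: {5,6,7}  (accept∈set)
'c' @ 9: {5,6,7}  (accept∈set)
end set {5,6,7} — state 5 in

Answer: ACCEPT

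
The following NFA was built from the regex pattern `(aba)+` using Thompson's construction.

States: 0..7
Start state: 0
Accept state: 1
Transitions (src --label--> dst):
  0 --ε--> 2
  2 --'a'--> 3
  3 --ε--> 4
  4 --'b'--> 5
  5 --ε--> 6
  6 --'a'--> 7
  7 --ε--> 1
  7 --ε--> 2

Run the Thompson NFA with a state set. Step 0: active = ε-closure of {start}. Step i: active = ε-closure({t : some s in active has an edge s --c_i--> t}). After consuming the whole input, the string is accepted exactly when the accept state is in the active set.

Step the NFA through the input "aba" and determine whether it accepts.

Answer: ACCEPT

Trace:
initial (ε-close {0}): {0,2}
'a' @ 1: {3,4}
'b' @ 2: {5,6}
'a' @ 3: {1,2,7}  (accept∈set)
final: {1,2,7}; accept 1 in set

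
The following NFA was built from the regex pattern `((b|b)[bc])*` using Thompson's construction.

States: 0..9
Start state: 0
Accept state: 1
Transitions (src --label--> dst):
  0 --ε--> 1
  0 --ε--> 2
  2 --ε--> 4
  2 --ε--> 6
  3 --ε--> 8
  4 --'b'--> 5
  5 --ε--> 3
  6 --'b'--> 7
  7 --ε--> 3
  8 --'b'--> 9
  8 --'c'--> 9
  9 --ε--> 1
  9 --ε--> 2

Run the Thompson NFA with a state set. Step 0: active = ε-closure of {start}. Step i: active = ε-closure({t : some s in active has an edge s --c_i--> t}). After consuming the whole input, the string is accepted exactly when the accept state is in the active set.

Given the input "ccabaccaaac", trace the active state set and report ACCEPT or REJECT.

Answer: REJECT

Derivation:
S₀ = ε-closure({0}) = {0,1,2,4,6}
'c' @ 1: {}  — dead — no transitions
rest 'cabaccaaac' ignored (set empty)
end set {} — state 1 not in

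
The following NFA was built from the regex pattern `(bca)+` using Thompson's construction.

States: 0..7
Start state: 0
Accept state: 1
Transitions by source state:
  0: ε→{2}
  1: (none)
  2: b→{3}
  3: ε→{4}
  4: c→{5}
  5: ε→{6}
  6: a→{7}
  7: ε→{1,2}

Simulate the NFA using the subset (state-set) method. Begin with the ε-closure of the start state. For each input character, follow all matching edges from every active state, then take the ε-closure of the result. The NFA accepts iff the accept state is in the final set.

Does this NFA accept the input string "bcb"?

start: ε-closure({0}) = {0,2}
'b' @ 1: {3,4}
'c' @ 2: {5,6}
'b' @ 3: {}  — dead — no transitions
after full input: {}  (accept=1 not in)

Answer: REJECT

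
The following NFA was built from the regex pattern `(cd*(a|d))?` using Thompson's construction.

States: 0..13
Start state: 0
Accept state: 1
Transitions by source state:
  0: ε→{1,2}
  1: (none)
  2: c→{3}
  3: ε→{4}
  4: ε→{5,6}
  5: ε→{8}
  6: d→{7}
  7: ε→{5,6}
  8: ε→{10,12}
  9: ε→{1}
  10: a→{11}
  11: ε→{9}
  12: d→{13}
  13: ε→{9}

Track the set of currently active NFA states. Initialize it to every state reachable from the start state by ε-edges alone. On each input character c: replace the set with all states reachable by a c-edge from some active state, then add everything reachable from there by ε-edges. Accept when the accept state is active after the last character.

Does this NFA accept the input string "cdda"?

start: ε-closure({0}) = {0,1,2}
'c' @ 1: {3,4,5,6,8,10,12}
'd' @ 2: {1,5,6,7,8,9,10,12,13}  ✓accept
'd' @ 3: {1,5,6,7,8,9,10,12,13}  ✓accept
'a' @ 4: {1,9,11}  ✓accept
end set {1,9,11} — state 1 in

Answer: ACCEPT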